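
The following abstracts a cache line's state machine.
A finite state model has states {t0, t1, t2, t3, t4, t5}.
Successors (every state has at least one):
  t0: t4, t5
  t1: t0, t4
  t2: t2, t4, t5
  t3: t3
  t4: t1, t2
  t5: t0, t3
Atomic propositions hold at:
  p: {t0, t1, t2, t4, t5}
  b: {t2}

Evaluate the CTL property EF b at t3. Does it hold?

No

EF b: least fixpoint, start Z0 = {t2}, add states with some successor in Z. Z1 = {t2, t4}; Z2 = {t0, t1, t2, t4}; Z3 = {t0, t1, t2, t4, t5}; fixed.
Sat(EF b) = {t0, t1, t2, t4, t5}
t3 ∉ Sat(EF b) = {t0, t1, t2, t4, t5}, so the formula does not hold at t3.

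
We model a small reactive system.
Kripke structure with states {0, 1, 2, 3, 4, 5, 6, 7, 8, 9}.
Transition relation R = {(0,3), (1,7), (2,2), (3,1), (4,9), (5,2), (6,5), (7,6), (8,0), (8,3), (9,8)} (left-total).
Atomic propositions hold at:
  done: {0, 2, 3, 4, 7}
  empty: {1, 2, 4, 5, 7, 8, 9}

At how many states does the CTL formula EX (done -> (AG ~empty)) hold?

Sat(~empty) = {0, 3, 6}
AG ~empty: greatest fixpoint, start Z0 = {0, 3, 6}, keep only states in Sat with every successor in Z. Z1 = {0}; Z2 = ∅; fixed.
Sat(AG ~empty) = ∅
Sat(done -> (AG ~empty)) = {1, 5, 6, 8, 9}
Sat(EX (done -> (AG ~empty))) = {s : some successor in {1, 5, 6, 8, 9}} = {3, 4, 6, 7, 9}
|Sat(EX (done -> (AG ~empty)))| = |{3, 4, 6, 7, 9}| = 5.

5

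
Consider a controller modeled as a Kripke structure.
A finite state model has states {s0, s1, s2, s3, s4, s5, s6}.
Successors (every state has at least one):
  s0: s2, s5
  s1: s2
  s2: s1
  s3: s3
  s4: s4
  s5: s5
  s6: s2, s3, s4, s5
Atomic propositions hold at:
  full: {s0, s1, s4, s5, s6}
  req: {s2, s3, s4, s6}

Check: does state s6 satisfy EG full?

EG full: greatest fixpoint, start Z0 = {s0, s1, s4, s5, s6}, keep only states in Sat with some successor in Z. Z1 = {s0, s4, s5, s6}; fixed.
Sat(EG full) = {s0, s4, s5, s6}
s6 ∈ Sat(EG full) = {s0, s4, s5, s6}, so the formula holds at s6.

Yes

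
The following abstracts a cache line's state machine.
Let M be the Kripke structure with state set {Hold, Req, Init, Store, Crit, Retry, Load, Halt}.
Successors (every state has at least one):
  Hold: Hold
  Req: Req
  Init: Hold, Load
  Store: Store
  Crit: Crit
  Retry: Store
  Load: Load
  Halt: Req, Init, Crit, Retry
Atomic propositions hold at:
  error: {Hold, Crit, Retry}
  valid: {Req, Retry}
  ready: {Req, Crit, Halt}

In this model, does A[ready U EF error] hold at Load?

EF error: least fixpoint, start Z0 = {Hold, Crit, Retry}, add states with some successor in Z. Z1 = {Hold, Init, Crit, Retry, Halt}; fixed.
Sat(EF error) = {Hold, Init, Crit, Retry, Halt}
A[ready U EF error]: least fixpoint, start Z0 = Sat(EF error) = {Hold, Init, Crit, Retry, Halt}, add states in Sat(ready) with every successor in Z. Already a fixed point.
Sat(A[ready U EF error]) = {Hold, Init, Crit, Retry, Halt}
Load ∉ Sat(A[ready U EF error]) = {Hold, Init, Crit, Retry, Halt}, so the formula does not hold at Load.

No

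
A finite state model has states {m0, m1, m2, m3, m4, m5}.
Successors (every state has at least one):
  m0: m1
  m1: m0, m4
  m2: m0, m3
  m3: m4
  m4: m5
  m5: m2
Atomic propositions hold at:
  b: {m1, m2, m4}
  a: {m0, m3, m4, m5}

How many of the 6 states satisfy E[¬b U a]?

4

Sat(¬b) = {m0, m3, m5}
E[¬b U a]: least fixpoint, start Z0 = Sat(a) = {m0, m3, m4, m5}, add states in Sat(¬b) with some successor in Z. Already a fixed point.
Sat(E[¬b U a]) = {m0, m3, m4, m5}
|Sat(E[¬b U a])| = |{m0, m3, m4, m5}| = 4.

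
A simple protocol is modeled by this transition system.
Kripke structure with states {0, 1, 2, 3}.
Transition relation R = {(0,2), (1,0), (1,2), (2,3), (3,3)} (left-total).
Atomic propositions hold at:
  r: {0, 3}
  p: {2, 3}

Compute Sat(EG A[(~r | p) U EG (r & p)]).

Sat(~r) = {1, 2}
Sat(~r | p) = {1, 2, 3}
Sat(r & p) = {3}
EG (r & p): greatest fixpoint, start Z0 = {3}, keep only states in Sat with some successor in Z. Already a fixed point.
Sat(EG (r & p)) = {3}
A[(~r | p) U EG (r & p)]: least fixpoint, start Z0 = Sat(EG (r & p)) = {3}, add states in Sat(~r | p) with every successor in Z. Z1 = {2, 3}; fixed.
Sat(A[(~r | p) U EG (r & p)]) = {2, 3}
EG A[(~r | p) U EG (r & p)]: greatest fixpoint, start Z0 = {2, 3}, keep only states in Sat with some successor in Z. Already a fixed point.
Sat(EG A[(~r | p) U EG (r & p)]) = {2, 3}

{2, 3}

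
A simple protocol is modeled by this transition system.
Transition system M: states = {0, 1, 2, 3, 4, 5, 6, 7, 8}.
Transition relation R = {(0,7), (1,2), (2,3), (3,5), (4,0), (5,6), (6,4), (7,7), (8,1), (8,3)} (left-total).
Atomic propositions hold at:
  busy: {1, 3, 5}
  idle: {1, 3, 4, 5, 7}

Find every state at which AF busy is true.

AF busy: least fixpoint, start Z0 = {1, 3, 5}, add states with every successor in Z. Z1 = {1, 2, 3, 5, 8}; fixed.
Sat(AF busy) = {1, 2, 3, 5, 8}

{1, 2, 3, 5, 8}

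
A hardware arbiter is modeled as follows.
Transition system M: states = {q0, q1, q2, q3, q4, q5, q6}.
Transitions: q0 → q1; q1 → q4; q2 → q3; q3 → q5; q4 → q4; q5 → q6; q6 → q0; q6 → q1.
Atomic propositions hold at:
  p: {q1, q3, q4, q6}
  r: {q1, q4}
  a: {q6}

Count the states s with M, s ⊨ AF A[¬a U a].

Sat(¬a) = {q0, q1, q2, q3, q4, q5}
A[¬a U a]: least fixpoint, start Z0 = Sat(a) = {q6}, add states in Sat(¬a) with every successor in Z. Z1 = {q5, q6}; Z2 = {q3, q5, q6}; Z3 = {q2, q3, q5, q6}; fixed.
Sat(A[¬a U a]) = {q2, q3, q5, q6}
AF A[¬a U a]: least fixpoint, start Z0 = {q2, q3, q5, q6}, add states with every successor in Z. Already a fixed point.
Sat(AF A[¬a U a]) = {q2, q3, q5, q6}
|Sat(AF A[¬a U a])| = |{q2, q3, q5, q6}| = 4.

4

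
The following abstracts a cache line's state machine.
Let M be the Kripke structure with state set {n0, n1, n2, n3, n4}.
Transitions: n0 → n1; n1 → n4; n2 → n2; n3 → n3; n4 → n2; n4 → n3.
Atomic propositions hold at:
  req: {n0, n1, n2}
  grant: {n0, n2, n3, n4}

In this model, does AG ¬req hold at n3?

Yes

Sat(¬req) = {n3, n4}
AG ¬req: greatest fixpoint, start Z0 = {n3, n4}, keep only states in Sat with every successor in Z. Z1 = {n3}; fixed.
Sat(AG ¬req) = {n3}
n3 ∈ Sat(AG ¬req) = {n3}, so the formula holds at n3.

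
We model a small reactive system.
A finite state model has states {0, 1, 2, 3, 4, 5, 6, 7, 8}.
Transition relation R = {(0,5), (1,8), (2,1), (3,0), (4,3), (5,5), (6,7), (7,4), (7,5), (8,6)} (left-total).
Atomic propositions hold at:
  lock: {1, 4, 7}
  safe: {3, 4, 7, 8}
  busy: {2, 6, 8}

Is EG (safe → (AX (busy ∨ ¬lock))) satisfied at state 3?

Sat(¬lock) = {0, 2, 3, 5, 6, 8}
Sat(busy ∨ ¬lock) = {0, 2, 3, 5, 6, 8}
Sat(AX (busy ∨ ¬lock)) = {s : every successor in {0, 2, 3, 5, 6, 8}} = {0, 1, 3, 4, 5, 8}
Sat(safe → (AX (busy ∨ ¬lock))) = {0, 1, 2, 3, 4, 5, 6, 8}
EG (safe → (AX (busy ∨ ¬lock))): greatest fixpoint, start Z0 = {0, 1, 2, 3, 4, 5, 6, 8}, keep only states in Sat with some successor in Z. Z1 = {0, 1, 2, 3, 4, 5, 8}; Z2 = {0, 1, 2, 3, 4, 5}; Z3 = {0, 2, 3, 4, 5}; Z4 = {0, 3, 4, 5}; fixed.
Sat(EG (safe → (AX (busy ∨ ¬lock)))) = {0, 3, 4, 5}
3 ∈ Sat(EG (safe → (AX (busy ∨ ¬lock)))) = {0, 3, 4, 5}, so the formula holds at 3.

Yes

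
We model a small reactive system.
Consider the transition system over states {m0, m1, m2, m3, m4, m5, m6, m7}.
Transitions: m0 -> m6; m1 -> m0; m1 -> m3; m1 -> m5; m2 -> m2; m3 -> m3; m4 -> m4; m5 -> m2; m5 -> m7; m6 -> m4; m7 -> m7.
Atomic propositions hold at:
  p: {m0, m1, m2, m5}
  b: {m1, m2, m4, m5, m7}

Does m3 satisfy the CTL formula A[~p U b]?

No

Sat(~p) = {m3, m4, m6, m7}
A[~p U b]: least fixpoint, start Z0 = Sat(b) = {m1, m2, m4, m5, m7}, add states in Sat(~p) with every successor in Z. Z1 = {m1, m2, m4, m5, m6, m7}; fixed.
Sat(A[~p U b]) = {m1, m2, m4, m5, m6, m7}
m3 ∉ Sat(A[~p U b]) = {m1, m2, m4, m5, m6, m7}, so the formula does not hold at m3.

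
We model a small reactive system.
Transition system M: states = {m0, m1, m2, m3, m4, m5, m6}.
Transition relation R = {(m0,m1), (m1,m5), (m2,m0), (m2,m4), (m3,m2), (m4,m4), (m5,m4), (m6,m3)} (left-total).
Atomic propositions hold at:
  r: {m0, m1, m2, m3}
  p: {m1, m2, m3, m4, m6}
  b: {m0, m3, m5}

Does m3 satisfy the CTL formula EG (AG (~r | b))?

No

Sat(~r) = {m4, m5, m6}
Sat(~r | b) = {m0, m3, m4, m5, m6}
AG (~r | b): greatest fixpoint, start Z0 = {m0, m3, m4, m5, m6}, keep only states in Sat with every successor in Z. Z1 = {m4, m5, m6}; Z2 = {m4, m5}; fixed.
Sat(AG (~r | b)) = {m4, m5}
EG (AG (~r | b)): greatest fixpoint, start Z0 = {m4, m5}, keep only states in Sat with some successor in Z. Already a fixed point.
Sat(EG (AG (~r | b))) = {m4, m5}
m3 ∉ Sat(EG (AG (~r | b))) = {m4, m5}, so the formula does not hold at m3.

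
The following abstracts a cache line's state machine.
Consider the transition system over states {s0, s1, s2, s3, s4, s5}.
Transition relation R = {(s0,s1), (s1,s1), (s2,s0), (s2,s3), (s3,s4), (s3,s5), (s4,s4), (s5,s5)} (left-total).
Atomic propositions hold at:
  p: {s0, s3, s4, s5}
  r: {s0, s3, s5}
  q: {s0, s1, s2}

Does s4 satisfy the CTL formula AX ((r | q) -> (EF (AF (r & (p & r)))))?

Sat(r | q) = {s0, s1, s2, s3, s5}
Sat(p & r) = {s0, s3, s5}
Sat(r & (p & r)) = {s0, s3, s5}
AF (r & (p & r)): least fixpoint, start Z0 = {s0, s3, s5}, add states with every successor in Z. Z1 = {s0, s2, s3, s5}; fixed.
Sat(AF (r & (p & r))) = {s0, s2, s3, s5}
EF (AF (r & (p & r))): least fixpoint, start Z0 = {s0, s2, s3, s5}, add states with some successor in Z. Already a fixed point.
Sat(EF (AF (r & (p & r)))) = {s0, s2, s3, s5}
Sat((r | q) -> (EF (AF (r & (p & r))))) = {s0, s2, s3, s4, s5}
Sat(AX ((r | q) -> (EF (AF (r & (p & r)))))) = {s : every successor in {s0, s2, s3, s4, s5}} = {s2, s3, s4, s5}
s4 ∈ Sat(AX ((r | q) -> (EF (AF (r & (p & r)))))) = {s2, s3, s4, s5}, so the formula holds at s4.

Yes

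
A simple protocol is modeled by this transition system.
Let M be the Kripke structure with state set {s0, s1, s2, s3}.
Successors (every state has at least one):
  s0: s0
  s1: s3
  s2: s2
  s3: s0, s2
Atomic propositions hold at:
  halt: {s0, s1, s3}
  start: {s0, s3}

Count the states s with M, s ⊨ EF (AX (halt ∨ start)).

3

Sat(halt ∨ start) = {s0, s1, s3}
Sat(AX (halt ∨ start)) = {s : every successor in {s0, s1, s3}} = {s0, s1}
EF (AX (halt ∨ start)): least fixpoint, start Z0 = {s0, s1}, add states with some successor in Z. Z1 = {s0, s1, s3}; fixed.
Sat(EF (AX (halt ∨ start))) = {s0, s1, s3}
|Sat(EF (AX (halt ∨ start)))| = |{s0, s1, s3}| = 3.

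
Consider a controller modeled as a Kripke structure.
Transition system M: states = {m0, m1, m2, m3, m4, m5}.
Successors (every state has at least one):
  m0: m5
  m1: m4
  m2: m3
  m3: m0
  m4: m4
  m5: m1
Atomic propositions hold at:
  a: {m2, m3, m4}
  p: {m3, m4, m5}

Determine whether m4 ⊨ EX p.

Yes

Sat(EX p) = {s : some successor in {m3, m4, m5}} = {m0, m1, m2, m4}
m4 ∈ Sat(EX p) = {m0, m1, m2, m4}, so the formula holds at m4.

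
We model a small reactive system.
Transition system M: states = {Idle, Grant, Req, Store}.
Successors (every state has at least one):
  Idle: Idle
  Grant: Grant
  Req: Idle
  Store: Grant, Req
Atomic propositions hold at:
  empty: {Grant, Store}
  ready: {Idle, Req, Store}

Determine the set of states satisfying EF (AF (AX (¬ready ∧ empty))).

{Grant, Store}

Sat(¬ready) = {Grant}
Sat(¬ready ∧ empty) = {Grant}
Sat(AX (¬ready ∧ empty)) = {s : every successor in {Grant}} = {Grant}
AF (AX (¬ready ∧ empty)): least fixpoint, start Z0 = {Grant}, add states with every successor in Z. Already a fixed point.
Sat(AF (AX (¬ready ∧ empty))) = {Grant}
EF (AF (AX (¬ready ∧ empty))): least fixpoint, start Z0 = {Grant}, add states with some successor in Z. Z1 = {Grant, Store}; fixed.
Sat(EF (AF (AX (¬ready ∧ empty)))) = {Grant, Store}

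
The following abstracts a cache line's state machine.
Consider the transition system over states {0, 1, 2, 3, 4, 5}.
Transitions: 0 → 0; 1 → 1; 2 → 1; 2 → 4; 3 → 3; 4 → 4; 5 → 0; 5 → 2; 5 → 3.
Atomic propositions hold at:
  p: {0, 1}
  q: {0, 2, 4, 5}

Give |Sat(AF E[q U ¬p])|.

4

Sat(¬p) = {2, 3, 4, 5}
E[q U ¬p]: least fixpoint, start Z0 = Sat(¬p) = {2, 3, 4, 5}, add states in Sat(q) with some successor in Z. Already a fixed point.
Sat(E[q U ¬p]) = {2, 3, 4, 5}
AF E[q U ¬p]: least fixpoint, start Z0 = {2, 3, 4, 5}, add states with every successor in Z. Already a fixed point.
Sat(AF E[q U ¬p]) = {2, 3, 4, 5}
|Sat(AF E[q U ¬p])| = |{2, 3, 4, 5}| = 4.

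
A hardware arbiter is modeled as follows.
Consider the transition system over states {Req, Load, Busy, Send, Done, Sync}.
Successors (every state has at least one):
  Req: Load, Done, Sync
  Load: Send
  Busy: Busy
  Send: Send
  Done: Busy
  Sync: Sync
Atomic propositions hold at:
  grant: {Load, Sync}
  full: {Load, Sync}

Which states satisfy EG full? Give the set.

EG full: greatest fixpoint, start Z0 = {Load, Sync}, keep only states in Sat with some successor in Z. Z1 = {Sync}; fixed.
Sat(EG full) = {Sync}

{Sync}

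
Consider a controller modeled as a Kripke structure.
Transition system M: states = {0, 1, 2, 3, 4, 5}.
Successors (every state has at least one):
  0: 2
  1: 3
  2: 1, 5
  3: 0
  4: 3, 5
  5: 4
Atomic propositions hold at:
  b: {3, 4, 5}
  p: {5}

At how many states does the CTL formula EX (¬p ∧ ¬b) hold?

3

Sat(¬p) = {0, 1, 2, 3, 4}
Sat(¬b) = {0, 1, 2}
Sat(¬p ∧ ¬b) = {0, 1, 2}
Sat(EX (¬p ∧ ¬b)) = {s : some successor in {0, 1, 2}} = {0, 2, 3}
|Sat(EX (¬p ∧ ¬b))| = |{0, 2, 3}| = 3.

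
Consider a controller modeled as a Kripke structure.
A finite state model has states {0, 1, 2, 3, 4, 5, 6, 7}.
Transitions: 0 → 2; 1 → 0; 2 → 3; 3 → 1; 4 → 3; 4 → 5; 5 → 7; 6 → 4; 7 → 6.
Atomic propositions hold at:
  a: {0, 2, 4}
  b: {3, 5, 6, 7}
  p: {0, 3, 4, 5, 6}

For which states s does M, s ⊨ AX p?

{1, 2, 4, 6, 7}

Sat(AX p) = {s : every successor in {0, 3, 4, 5, 6}} = {1, 2, 4, 6, 7}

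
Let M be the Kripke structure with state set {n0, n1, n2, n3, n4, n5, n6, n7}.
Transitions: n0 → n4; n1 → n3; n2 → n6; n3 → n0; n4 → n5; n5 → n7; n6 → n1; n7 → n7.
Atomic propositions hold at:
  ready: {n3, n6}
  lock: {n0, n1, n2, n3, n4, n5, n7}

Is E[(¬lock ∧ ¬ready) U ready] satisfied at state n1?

Sat(¬lock) = {n6}
Sat(¬ready) = {n0, n1, n2, n4, n5, n7}
Sat(¬lock ∧ ¬ready) = ∅
E[(¬lock ∧ ¬ready) U ready]: least fixpoint, start Z0 = Sat(ready) = {n3, n6}, add states in Sat(¬lock ∧ ¬ready) with some successor in Z. Already a fixed point.
Sat(E[(¬lock ∧ ¬ready) U ready]) = {n3, n6}
n1 ∉ Sat(E[(¬lock ∧ ¬ready) U ready]) = {n3, n6}, so the formula does not hold at n1.

No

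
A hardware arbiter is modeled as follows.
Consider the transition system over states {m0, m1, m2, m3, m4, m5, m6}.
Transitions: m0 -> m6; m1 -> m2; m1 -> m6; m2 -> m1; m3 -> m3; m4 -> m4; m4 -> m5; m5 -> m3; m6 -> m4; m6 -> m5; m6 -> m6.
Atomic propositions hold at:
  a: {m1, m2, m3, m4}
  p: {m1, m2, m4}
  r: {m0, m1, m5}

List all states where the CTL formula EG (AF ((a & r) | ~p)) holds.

{m0, m1, m2, m3, m5, m6}

Sat(a & r) = {m1}
Sat(~p) = {m0, m3, m5, m6}
Sat((a & r) | ~p) = {m0, m1, m3, m5, m6}
AF ((a & r) | ~p): least fixpoint, start Z0 = {m0, m1, m3, m5, m6}, add states with every successor in Z. Z1 = {m0, m1, m2, m3, m5, m6}; fixed.
Sat(AF ((a & r) | ~p)) = {m0, m1, m2, m3, m5, m6}
EG (AF ((a & r) | ~p)): greatest fixpoint, start Z0 = {m0, m1, m2, m3, m5, m6}, keep only states in Sat with some successor in Z. Already a fixed point.
Sat(EG (AF ((a & r) | ~p))) = {m0, m1, m2, m3, m5, m6}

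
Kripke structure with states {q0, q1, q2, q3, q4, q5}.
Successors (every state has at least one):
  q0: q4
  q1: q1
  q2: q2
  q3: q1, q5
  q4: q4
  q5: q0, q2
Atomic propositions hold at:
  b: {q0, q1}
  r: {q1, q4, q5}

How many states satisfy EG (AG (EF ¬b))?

4

Sat(¬b) = {q2, q3, q4, q5}
EF ¬b: least fixpoint, start Z0 = {q2, q3, q4, q5}, add states with some successor in Z. Z1 = {q0, q2, q3, q4, q5}; fixed.
Sat(EF ¬b) = {q0, q2, q3, q4, q5}
AG (EF ¬b): greatest fixpoint, start Z0 = {q0, q2, q3, q4, q5}, keep only states in Sat with every successor in Z. Z1 = {q0, q2, q4, q5}; fixed.
Sat(AG (EF ¬b)) = {q0, q2, q4, q5}
EG (AG (EF ¬b)): greatest fixpoint, start Z0 = {q0, q2, q4, q5}, keep only states in Sat with some successor in Z. Already a fixed point.
Sat(EG (AG (EF ¬b))) = {q0, q2, q4, q5}
|Sat(EG (AG (EF ¬b)))| = |{q0, q2, q4, q5}| = 4.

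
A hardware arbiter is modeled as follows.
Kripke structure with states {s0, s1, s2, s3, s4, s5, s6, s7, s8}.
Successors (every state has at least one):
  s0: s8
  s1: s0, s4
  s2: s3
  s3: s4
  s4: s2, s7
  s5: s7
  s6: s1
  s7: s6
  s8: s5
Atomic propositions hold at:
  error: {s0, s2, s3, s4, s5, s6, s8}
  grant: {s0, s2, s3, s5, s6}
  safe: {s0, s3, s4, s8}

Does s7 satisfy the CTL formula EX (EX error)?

No

Sat(EX error) = {s : some successor in {s0, s2, s3, s4, s5, s6, s8}} = {s0, s1, s2, s3, s4, s7, s8}
Sat(EX (EX error)) = {s : some successor in {s0, s1, s2, s3, s4, s7, s8}} = {s0, s1, s2, s3, s4, s5, s6}
s7 ∉ Sat(EX (EX error)) = {s0, s1, s2, s3, s4, s5, s6}, so the formula does not hold at s7.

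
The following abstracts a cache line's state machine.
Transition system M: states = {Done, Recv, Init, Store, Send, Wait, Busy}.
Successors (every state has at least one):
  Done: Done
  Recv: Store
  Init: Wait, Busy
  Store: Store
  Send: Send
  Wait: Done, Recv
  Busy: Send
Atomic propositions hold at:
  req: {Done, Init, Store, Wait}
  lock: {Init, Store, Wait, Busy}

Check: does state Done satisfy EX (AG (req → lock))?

No

Sat(req → lock) = {Recv, Init, Store, Send, Wait, Busy}
AG (req → lock): greatest fixpoint, start Z0 = {Recv, Init, Store, Send, Wait, Busy}, keep only states in Sat with every successor in Z. Z1 = {Recv, Init, Store, Send, Busy}; Z2 = {Recv, Store, Send, Busy}; fixed.
Sat(AG (req → lock)) = {Recv, Store, Send, Busy}
Sat(EX (AG (req → lock))) = {s : some successor in {Recv, Store, Send, Busy}} = {Recv, Init, Store, Send, Wait, Busy}
Done ∉ Sat(EX (AG (req → lock))) = {Recv, Init, Store, Send, Wait, Busy}, so the formula does not hold at Done.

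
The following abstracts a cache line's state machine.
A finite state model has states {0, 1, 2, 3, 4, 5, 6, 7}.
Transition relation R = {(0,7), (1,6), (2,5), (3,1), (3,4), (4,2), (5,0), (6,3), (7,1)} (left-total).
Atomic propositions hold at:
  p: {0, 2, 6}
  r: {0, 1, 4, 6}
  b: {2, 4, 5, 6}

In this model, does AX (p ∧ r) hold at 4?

Sat(p ∧ r) = {0, 6}
Sat(AX (p ∧ r)) = {s : every successor in {0, 6}} = {1, 5}
4 ∉ Sat(AX (p ∧ r)) = {1, 5}, so the formula does not hold at 4.

No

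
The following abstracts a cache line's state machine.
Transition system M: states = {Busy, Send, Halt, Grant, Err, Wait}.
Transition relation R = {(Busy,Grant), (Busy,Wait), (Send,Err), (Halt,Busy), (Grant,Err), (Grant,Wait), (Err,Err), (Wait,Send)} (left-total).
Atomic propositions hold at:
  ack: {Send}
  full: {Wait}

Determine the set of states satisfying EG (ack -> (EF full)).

{Busy, Halt, Grant, Err}

EF full: least fixpoint, start Z0 = {Wait}, add states with some successor in Z. Z1 = {Busy, Grant, Wait}; Z2 = {Busy, Halt, Grant, Wait}; fixed.
Sat(EF full) = {Busy, Halt, Grant, Wait}
Sat(ack -> (EF full)) = {Busy, Halt, Grant, Err, Wait}
EG (ack -> (EF full)): greatest fixpoint, start Z0 = {Busy, Halt, Grant, Err, Wait}, keep only states in Sat with some successor in Z. Z1 = {Busy, Halt, Grant, Err}; fixed.
Sat(EG (ack -> (EF full))) = {Busy, Halt, Grant, Err}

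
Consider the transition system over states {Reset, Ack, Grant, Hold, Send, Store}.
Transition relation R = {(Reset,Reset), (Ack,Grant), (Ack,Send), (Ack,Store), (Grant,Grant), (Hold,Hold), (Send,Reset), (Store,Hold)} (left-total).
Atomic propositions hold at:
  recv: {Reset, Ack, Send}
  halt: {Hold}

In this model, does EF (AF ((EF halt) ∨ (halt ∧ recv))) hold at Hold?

EF halt: least fixpoint, start Z0 = {Hold}, add states with some successor in Z. Z1 = {Hold, Store}; Z2 = {Ack, Hold, Store}; fixed.
Sat(EF halt) = {Ack, Hold, Store}
Sat(halt ∧ recv) = ∅
Sat((EF halt) ∨ (halt ∧ recv)) = {Ack, Hold, Store}
AF ((EF halt) ∨ (halt ∧ recv)): least fixpoint, start Z0 = {Ack, Hold, Store}, add states with every successor in Z. Already a fixed point.
Sat(AF ((EF halt) ∨ (halt ∧ recv))) = {Ack, Hold, Store}
EF (AF ((EF halt) ∨ (halt ∧ recv))): least fixpoint, start Z0 = {Ack, Hold, Store}, add states with some successor in Z. Already a fixed point.
Sat(EF (AF ((EF halt) ∨ (halt ∧ recv)))) = {Ack, Hold, Store}
Hold ∈ Sat(EF (AF ((EF halt) ∨ (halt ∧ recv)))) = {Ack, Hold, Store}, so the formula holds at Hold.

Yes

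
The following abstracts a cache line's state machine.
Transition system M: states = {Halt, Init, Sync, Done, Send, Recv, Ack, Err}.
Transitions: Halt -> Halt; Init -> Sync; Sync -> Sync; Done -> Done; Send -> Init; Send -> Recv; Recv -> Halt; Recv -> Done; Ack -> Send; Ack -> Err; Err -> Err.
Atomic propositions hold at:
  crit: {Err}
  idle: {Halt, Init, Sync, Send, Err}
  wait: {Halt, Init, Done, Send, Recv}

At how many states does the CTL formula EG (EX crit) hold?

Sat(EX crit) = {s : some successor in {Err}} = {Ack, Err}
EG (EX crit): greatest fixpoint, start Z0 = {Ack, Err}, keep only states in Sat with some successor in Z. Already a fixed point.
Sat(EG (EX crit)) = {Ack, Err}
|Sat(EG (EX crit))| = |{Ack, Err}| = 2.

2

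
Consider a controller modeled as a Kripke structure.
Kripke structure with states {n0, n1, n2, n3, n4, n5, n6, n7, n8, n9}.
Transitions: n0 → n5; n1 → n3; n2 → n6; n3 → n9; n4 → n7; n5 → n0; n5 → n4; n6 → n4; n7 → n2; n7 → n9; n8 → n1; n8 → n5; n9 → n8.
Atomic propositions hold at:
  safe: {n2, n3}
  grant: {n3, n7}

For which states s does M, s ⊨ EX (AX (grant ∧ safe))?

{n8}

Sat(grant ∧ safe) = {n3}
Sat(AX (grant ∧ safe)) = {s : every successor in {n3}} = {n1}
Sat(EX (AX (grant ∧ safe))) = {s : some successor in {n1}} = {n8}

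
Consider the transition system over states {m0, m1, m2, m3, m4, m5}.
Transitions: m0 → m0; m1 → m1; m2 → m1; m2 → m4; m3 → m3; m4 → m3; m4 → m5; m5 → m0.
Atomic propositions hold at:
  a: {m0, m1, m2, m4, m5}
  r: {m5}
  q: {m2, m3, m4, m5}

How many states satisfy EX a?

Sat(EX a) = {s : some successor in {m0, m1, m2, m4, m5}} = {m0, m1, m2, m4, m5}
|Sat(EX a)| = |{m0, m1, m2, m4, m5}| = 5.

5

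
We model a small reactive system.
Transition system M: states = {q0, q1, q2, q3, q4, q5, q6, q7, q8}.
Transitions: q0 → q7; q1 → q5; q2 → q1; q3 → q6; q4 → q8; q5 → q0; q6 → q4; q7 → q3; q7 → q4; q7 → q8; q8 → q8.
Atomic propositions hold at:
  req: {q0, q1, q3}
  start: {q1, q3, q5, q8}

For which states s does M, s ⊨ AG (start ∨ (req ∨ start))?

{q8}

Sat(req ∨ start) = {q0, q1, q3, q5, q8}
Sat(start ∨ (req ∨ start)) = {q0, q1, q3, q5, q8}
AG (start ∨ (req ∨ start)): greatest fixpoint, start Z0 = {q0, q1, q3, q5, q8}, keep only states in Sat with every successor in Z. Z1 = {q1, q5, q8}; Z2 = {q1, q8}; Z3 = {q8}; fixed.
Sat(AG (start ∨ (req ∨ start))) = {q8}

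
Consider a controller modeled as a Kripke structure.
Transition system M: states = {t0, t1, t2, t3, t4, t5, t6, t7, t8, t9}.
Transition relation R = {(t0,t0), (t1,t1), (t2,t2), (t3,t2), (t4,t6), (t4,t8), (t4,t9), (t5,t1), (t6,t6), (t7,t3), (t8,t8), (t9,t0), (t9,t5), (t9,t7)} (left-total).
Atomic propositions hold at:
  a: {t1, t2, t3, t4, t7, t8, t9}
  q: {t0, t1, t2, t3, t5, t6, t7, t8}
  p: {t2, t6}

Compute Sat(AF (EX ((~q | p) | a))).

Sat(~q) = {t4, t9}
Sat(~q | p) = {t2, t4, t6, t9}
Sat((~q | p) | a) = {t1, t2, t3, t4, t6, t7, t8, t9}
Sat(EX ((~q | p) | a)) = {s : some successor in {t1, t2, t3, t4, t6, t7, t8, t9}} = {t1, t2, t3, t4, t5, t6, t7, t8, t9}
AF (EX ((~q | p) | a)): least fixpoint, start Z0 = {t1, t2, t3, t4, t5, t6, t7, t8, t9}, add states with every successor in Z. Already a fixed point.
Sat(AF (EX ((~q | p) | a))) = {t1, t2, t3, t4, t5, t6, t7, t8, t9}

{t1, t2, t3, t4, t5, t6, t7, t8, t9}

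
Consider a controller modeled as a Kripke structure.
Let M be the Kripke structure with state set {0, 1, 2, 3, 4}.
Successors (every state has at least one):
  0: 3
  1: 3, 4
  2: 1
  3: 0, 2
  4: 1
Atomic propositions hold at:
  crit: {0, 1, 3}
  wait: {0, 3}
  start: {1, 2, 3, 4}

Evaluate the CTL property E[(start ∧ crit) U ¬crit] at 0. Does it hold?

Sat(start ∧ crit) = {1, 3}
Sat(¬crit) = {2, 4}
E[(start ∧ crit) U ¬crit]: least fixpoint, start Z0 = Sat(¬crit) = {2, 4}, add states in Sat(start ∧ crit) with some successor in Z. Z1 = {1, 2, 3, 4}; fixed.
Sat(E[(start ∧ crit) U ¬crit]) = {1, 2, 3, 4}
0 ∉ Sat(E[(start ∧ crit) U ¬crit]) = {1, 2, 3, 4}, so the formula does not hold at 0.

No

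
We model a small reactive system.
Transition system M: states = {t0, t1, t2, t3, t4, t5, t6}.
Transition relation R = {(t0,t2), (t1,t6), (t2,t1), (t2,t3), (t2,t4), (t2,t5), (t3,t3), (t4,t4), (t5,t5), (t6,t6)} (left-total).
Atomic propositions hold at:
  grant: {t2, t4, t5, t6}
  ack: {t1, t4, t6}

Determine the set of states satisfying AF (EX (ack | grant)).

Sat(ack | grant) = {t1, t2, t4, t5, t6}
Sat(EX (ack | grant)) = {s : some successor in {t1, t2, t4, t5, t6}} = {t0, t1, t2, t4, t5, t6}
AF (EX (ack | grant)): least fixpoint, start Z0 = {t0, t1, t2, t4, t5, t6}, add states with every successor in Z. Already a fixed point.
Sat(AF (EX (ack | grant))) = {t0, t1, t2, t4, t5, t6}

{t0, t1, t2, t4, t5, t6}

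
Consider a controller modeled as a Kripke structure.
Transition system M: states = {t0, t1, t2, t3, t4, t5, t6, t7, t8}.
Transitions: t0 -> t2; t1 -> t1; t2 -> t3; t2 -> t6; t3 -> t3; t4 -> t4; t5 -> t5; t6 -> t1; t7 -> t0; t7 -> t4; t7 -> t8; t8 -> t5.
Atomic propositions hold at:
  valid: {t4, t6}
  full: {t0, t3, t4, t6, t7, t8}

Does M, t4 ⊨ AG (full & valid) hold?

Yes

Sat(full & valid) = {t4, t6}
AG (full & valid): greatest fixpoint, start Z0 = {t4, t6}, keep only states in Sat with every successor in Z. Z1 = {t4}; fixed.
Sat(AG (full & valid)) = {t4}
t4 ∈ Sat(AG (full & valid)) = {t4}, so the formula holds at t4.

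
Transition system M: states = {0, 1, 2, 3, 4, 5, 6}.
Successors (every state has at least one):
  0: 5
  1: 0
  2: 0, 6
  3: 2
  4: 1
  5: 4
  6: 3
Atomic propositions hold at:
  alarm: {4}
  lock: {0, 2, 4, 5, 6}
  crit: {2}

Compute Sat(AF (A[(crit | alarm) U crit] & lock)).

{2, 3, 6}

Sat(crit | alarm) = {2, 4}
A[(crit | alarm) U crit]: least fixpoint, start Z0 = Sat(crit) = {2}, add states in Sat(crit | alarm) with every successor in Z. Already a fixed point.
Sat(A[(crit | alarm) U crit]) = {2}
Sat(A[(crit | alarm) U crit] & lock) = {2}
AF (A[(crit | alarm) U crit] & lock): least fixpoint, start Z0 = {2}, add states with every successor in Z. Z1 = {2, 3}; Z2 = {2, 3, 6}; fixed.
Sat(AF (A[(crit | alarm) U crit] & lock)) = {2, 3, 6}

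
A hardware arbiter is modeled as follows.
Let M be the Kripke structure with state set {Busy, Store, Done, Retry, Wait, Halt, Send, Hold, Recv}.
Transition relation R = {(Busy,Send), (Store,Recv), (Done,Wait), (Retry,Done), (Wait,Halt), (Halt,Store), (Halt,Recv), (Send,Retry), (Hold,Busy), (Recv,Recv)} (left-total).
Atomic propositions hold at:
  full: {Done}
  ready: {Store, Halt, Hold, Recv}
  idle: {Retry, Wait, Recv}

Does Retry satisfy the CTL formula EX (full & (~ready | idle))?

Sat(~ready) = {Busy, Done, Retry, Wait, Send}
Sat(~ready | idle) = {Busy, Done, Retry, Wait, Send, Recv}
Sat(full & (~ready | idle)) = {Done}
Sat(EX (full & (~ready | idle))) = {s : some successor in {Done}} = {Retry}
Retry ∈ Sat(EX (full & (~ready | idle))) = {Retry}, so the formula holds at Retry.

Yes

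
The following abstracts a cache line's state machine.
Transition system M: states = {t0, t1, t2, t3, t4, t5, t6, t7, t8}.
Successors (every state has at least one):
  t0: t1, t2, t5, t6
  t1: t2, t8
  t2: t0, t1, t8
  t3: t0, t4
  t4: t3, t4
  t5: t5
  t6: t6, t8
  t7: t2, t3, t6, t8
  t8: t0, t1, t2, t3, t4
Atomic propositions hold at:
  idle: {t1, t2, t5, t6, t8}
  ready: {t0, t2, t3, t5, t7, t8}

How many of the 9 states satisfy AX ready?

2

Sat(AX ready) = {s : every successor in {t0, t2, t3, t5, t7, t8}} = {t1, t5}
|Sat(AX ready)| = |{t1, t5}| = 2.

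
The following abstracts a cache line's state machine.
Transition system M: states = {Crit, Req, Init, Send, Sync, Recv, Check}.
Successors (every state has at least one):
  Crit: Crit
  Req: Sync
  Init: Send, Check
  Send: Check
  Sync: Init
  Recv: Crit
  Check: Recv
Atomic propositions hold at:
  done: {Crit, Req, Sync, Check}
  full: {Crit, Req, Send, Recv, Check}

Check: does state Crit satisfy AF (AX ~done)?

No

Sat(~done) = {Init, Send, Recv}
Sat(AX ~done) = {s : every successor in {Init, Send, Recv}} = {Sync, Check}
AF (AX ~done): least fixpoint, start Z0 = {Sync, Check}, add states with every successor in Z. Z1 = {Req, Send, Sync, Check}; Z2 = {Req, Init, Send, Sync, Check}; fixed.
Sat(AF (AX ~done)) = {Req, Init, Send, Sync, Check}
Crit ∉ Sat(AF (AX ~done)) = {Req, Init, Send, Sync, Check}, so the formula does not hold at Crit.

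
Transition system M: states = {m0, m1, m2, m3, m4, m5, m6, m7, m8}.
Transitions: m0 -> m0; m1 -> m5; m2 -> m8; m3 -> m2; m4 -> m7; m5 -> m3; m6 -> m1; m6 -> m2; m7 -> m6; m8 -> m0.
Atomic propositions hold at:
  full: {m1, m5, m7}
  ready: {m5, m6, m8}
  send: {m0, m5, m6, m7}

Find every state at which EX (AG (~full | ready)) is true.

Sat(~full) = {m0, m2, m3, m4, m6, m8}
Sat(~full | ready) = {m0, m2, m3, m4, m5, m6, m8}
AG (~full | ready): greatest fixpoint, start Z0 = {m0, m2, m3, m4, m5, m6, m8}, keep only states in Sat with every successor in Z. Z1 = {m0, m2, m3, m5, m8}; fixed.
Sat(AG (~full | ready)) = {m0, m2, m3, m5, m8}
Sat(EX (AG (~full | ready))) = {s : some successor in {m0, m2, m3, m5, m8}} = {m0, m1, m2, m3, m5, m6, m8}

{m0, m1, m2, m3, m5, m6, m8}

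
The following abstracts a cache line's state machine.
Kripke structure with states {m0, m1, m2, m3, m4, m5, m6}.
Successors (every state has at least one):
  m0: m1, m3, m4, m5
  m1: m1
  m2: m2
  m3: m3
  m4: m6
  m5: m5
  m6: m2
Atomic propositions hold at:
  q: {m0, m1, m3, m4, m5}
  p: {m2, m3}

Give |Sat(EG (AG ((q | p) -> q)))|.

3

Sat(q | p) = {m0, m1, m2, m3, m4, m5}
Sat((q | p) -> q) = {m0, m1, m3, m4, m5, m6}
AG ((q | p) -> q): greatest fixpoint, start Z0 = {m0, m1, m3, m4, m5, m6}, keep only states in Sat with every successor in Z. Z1 = {m0, m1, m3, m4, m5}; Z2 = {m0, m1, m3, m5}; Z3 = {m1, m3, m5}; fixed.
Sat(AG ((q | p) -> q)) = {m1, m3, m5}
EG (AG ((q | p) -> q)): greatest fixpoint, start Z0 = {m1, m3, m5}, keep only states in Sat with some successor in Z. Already a fixed point.
Sat(EG (AG ((q | p) -> q))) = {m1, m3, m5}
|Sat(EG (AG ((q | p) -> q)))| = |{m1, m3, m5}| = 3.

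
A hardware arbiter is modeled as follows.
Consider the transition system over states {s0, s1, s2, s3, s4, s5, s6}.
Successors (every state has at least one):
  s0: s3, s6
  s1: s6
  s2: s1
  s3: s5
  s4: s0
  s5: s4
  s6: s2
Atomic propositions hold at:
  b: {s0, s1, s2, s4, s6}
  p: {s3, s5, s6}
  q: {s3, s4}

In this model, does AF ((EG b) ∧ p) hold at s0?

No

EG b: greatest fixpoint, start Z0 = {s0, s1, s2, s4, s6}, keep only states in Sat with some successor in Z. Already a fixed point.
Sat(EG b) = {s0, s1, s2, s4, s6}
Sat((EG b) ∧ p) = {s6}
AF ((EG b) ∧ p): least fixpoint, start Z0 = {s6}, add states with every successor in Z. Z1 = {s1, s6}; Z2 = {s1, s2, s6}; fixed.
Sat(AF ((EG b) ∧ p)) = {s1, s2, s6}
s0 ∉ Sat(AF ((EG b) ∧ p)) = {s1, s2, s6}, so the formula does not hold at s0.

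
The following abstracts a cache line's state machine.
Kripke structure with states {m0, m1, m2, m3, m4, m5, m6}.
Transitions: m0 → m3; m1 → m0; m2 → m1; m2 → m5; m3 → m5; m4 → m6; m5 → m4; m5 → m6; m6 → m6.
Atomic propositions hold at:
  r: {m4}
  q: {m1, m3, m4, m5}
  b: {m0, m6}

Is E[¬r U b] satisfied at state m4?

No

Sat(¬r) = {m0, m1, m2, m3, m5, m6}
E[¬r U b]: least fixpoint, start Z0 = Sat(b) = {m0, m6}, add states in Sat(¬r) with some successor in Z. Z1 = {m0, m1, m5, m6}; Z2 = {m0, m1, m2, m3, m5, m6}; fixed.
Sat(E[¬r U b]) = {m0, m1, m2, m3, m5, m6}
m4 ∉ Sat(E[¬r U b]) = {m0, m1, m2, m3, m5, m6}, so the formula does not hold at m4.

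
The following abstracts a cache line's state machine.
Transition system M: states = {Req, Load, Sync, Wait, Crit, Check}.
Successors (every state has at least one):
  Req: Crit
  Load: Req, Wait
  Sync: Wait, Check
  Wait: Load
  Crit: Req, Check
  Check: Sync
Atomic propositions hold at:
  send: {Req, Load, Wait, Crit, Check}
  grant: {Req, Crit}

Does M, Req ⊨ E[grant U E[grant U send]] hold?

E[grant U send]: least fixpoint, start Z0 = Sat(send) = {Req, Load, Wait, Crit, Check}, add states in Sat(grant) with some successor in Z. Already a fixed point.
Sat(E[grant U send]) = {Req, Load, Wait, Crit, Check}
E[grant U E[grant U send]]: least fixpoint, start Z0 = Sat(E[grant U send]) = {Req, Load, Wait, Crit, Check}, add states in Sat(grant) with some successor in Z. Already a fixed point.
Sat(E[grant U E[grant U send]]) = {Req, Load, Wait, Crit, Check}
Req ∈ Sat(E[grant U E[grant U send]]) = {Req, Load, Wait, Crit, Check}, so the formula holds at Req.

Yes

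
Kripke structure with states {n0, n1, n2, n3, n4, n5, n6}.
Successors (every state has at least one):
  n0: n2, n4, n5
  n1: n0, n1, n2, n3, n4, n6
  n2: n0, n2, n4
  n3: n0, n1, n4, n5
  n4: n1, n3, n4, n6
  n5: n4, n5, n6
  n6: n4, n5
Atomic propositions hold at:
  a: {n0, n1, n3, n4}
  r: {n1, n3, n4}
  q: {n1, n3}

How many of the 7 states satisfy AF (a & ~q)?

2

Sat(~q) = {n0, n2, n4, n5, n6}
Sat(a & ~q) = {n0, n4}
AF (a & ~q): least fixpoint, start Z0 = {n0, n4}, add states with every successor in Z. Already a fixed point.
Sat(AF (a & ~q)) = {n0, n4}
|Sat(AF (a & ~q))| = |{n0, n4}| = 2.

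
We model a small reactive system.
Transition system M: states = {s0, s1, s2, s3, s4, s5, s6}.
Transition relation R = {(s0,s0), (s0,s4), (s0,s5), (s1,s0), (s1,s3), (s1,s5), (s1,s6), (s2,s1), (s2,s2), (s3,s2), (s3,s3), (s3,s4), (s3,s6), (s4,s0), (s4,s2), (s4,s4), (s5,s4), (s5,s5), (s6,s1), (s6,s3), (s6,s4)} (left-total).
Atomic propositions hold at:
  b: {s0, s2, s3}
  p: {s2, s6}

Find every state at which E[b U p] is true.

E[b U p]: least fixpoint, start Z0 = Sat(p) = {s2, s6}, add states in Sat(b) with some successor in Z. Z1 = {s2, s3, s6}; fixed.
Sat(E[b U p]) = {s2, s3, s6}

{s2, s3, s6}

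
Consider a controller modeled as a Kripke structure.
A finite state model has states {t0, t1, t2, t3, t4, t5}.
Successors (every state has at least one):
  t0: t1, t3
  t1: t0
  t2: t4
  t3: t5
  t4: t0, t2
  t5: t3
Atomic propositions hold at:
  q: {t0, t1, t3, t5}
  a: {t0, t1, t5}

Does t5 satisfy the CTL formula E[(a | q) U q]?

Yes

Sat(a | q) = {t0, t1, t3, t5}
E[(a | q) U q]: least fixpoint, start Z0 = Sat(q) = {t0, t1, t3, t5}, add states in Sat(a | q) with some successor in Z. Already a fixed point.
Sat(E[(a | q) U q]) = {t0, t1, t3, t5}
t5 ∈ Sat(E[(a | q) U q]) = {t0, t1, t3, t5}, so the formula holds at t5.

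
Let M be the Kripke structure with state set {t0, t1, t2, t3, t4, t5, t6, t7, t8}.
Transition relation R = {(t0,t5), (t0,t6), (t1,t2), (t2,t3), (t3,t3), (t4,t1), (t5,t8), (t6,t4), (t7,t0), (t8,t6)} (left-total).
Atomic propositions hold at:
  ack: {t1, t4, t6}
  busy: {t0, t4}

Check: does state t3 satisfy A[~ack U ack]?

No

Sat(~ack) = {t0, t2, t3, t5, t7, t8}
A[~ack U ack]: least fixpoint, start Z0 = Sat(ack) = {t1, t4, t6}, add states in Sat(~ack) with every successor in Z. Z1 = {t1, t4, t6, t8}; Z2 = {t1, t4, t5, t6, t8}; Z3 = {t0, t1, t4, t5, t6, t8}; Z4 = {t0, t1, t4, t5, t6, t7, t8}; fixed.
Sat(A[~ack U ack]) = {t0, t1, t4, t5, t6, t7, t8}
t3 ∉ Sat(A[~ack U ack]) = {t0, t1, t4, t5, t6, t7, t8}, so the formula does not hold at t3.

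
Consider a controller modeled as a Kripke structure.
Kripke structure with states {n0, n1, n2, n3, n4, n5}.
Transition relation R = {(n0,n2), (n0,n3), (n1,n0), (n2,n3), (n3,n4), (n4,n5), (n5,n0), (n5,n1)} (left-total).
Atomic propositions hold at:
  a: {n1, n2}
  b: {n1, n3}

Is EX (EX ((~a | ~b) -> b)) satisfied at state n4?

Sat(~a) = {n0, n3, n4, n5}
Sat(~b) = {n0, n2, n4, n5}
Sat(~a | ~b) = {n0, n2, n3, n4, n5}
Sat((~a | ~b) -> b) = {n1, n3}
Sat(EX ((~a | ~b) -> b)) = {s : some successor in {n1, n3}} = {n0, n2, n5}
Sat(EX (EX ((~a | ~b) -> b))) = {s : some successor in {n0, n2, n5}} = {n0, n1, n4, n5}
n4 ∈ Sat(EX (EX ((~a | ~b) -> b))) = {n0, n1, n4, n5}, so the formula holds at n4.

Yes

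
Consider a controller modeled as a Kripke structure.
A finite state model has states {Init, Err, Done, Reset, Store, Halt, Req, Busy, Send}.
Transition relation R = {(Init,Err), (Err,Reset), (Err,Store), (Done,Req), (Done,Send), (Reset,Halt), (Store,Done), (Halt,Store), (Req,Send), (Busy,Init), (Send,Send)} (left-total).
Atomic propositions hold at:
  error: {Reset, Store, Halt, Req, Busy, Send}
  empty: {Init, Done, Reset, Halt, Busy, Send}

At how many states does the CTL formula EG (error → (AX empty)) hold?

Sat(AX empty) = {s : every successor in {Init, Done, Reset, Halt, Busy, Send}} = {Reset, Store, Req, Busy, Send}
Sat(error → (AX empty)) = {Init, Err, Done, Reset, Store, Req, Busy, Send}
EG (error → (AX empty)): greatest fixpoint, start Z0 = {Init, Err, Done, Reset, Store, Req, Busy, Send}, keep only states in Sat with some successor in Z. Z1 = {Init, Err, Done, Store, Req, Busy, Send}; fixed.
Sat(EG (error → (AX empty))) = {Init, Err, Done, Store, Req, Busy, Send}
|Sat(EG (error → (AX empty)))| = |{Init, Err, Done, Store, Req, Busy, Send}| = 7.

7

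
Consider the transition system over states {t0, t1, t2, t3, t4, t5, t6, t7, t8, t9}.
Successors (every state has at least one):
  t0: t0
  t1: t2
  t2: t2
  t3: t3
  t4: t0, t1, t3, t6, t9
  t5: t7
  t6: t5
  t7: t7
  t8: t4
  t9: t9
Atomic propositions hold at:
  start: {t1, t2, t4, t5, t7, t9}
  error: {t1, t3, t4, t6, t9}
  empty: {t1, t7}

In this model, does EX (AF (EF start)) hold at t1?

Yes

EF start: least fixpoint, start Z0 = {t1, t2, t4, t5, t7, t9}, add states with some successor in Z. Z1 = {t1, t2, t4, t5, t6, t7, t8, t9}; fixed.
Sat(EF start) = {t1, t2, t4, t5, t6, t7, t8, t9}
AF (EF start): least fixpoint, start Z0 = {t1, t2, t4, t5, t6, t7, t8, t9}, add states with every successor in Z. Already a fixed point.
Sat(AF (EF start)) = {t1, t2, t4, t5, t6, t7, t8, t9}
Sat(EX (AF (EF start))) = {s : some successor in {t1, t2, t4, t5, t6, t7, t8, t9}} = {t1, t2, t4, t5, t6, t7, t8, t9}
t1 ∈ Sat(EX (AF (EF start))) = {t1, t2, t4, t5, t6, t7, t8, t9}, so the formula holds at t1.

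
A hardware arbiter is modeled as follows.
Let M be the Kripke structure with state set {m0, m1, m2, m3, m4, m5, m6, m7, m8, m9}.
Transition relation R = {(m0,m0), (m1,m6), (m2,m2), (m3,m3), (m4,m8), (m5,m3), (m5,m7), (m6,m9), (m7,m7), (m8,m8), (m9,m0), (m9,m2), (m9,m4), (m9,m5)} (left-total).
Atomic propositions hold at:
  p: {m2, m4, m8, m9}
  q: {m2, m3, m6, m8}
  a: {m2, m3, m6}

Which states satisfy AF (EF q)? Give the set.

EF q: least fixpoint, start Z0 = {m2, m3, m6, m8}, add states with some successor in Z. Z1 = {m1, m2, m3, m4, m5, m6, m8, m9}; fixed.
Sat(EF q) = {m1, m2, m3, m4, m5, m6, m8, m9}
AF (EF q): least fixpoint, start Z0 = {m1, m2, m3, m4, m5, m6, m8, m9}, add states with every successor in Z. Already a fixed point.
Sat(AF (EF q)) = {m1, m2, m3, m4, m5, m6, m8, m9}

{m1, m2, m3, m4, m5, m6, m8, m9}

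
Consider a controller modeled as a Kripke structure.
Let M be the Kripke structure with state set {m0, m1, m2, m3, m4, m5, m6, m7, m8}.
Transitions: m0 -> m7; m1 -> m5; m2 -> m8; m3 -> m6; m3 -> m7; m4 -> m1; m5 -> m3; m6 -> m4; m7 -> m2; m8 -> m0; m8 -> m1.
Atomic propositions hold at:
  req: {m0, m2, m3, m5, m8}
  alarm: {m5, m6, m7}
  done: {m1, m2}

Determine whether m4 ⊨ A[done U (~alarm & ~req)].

Yes

Sat(~alarm) = {m0, m1, m2, m3, m4, m8}
Sat(~req) = {m1, m4, m6, m7}
Sat(~alarm & ~req) = {m1, m4}
A[done U (~alarm & ~req)]: least fixpoint, start Z0 = Sat((~alarm & ~req)) = {m1, m4}, add states in Sat(done) with every successor in Z. Already a fixed point.
Sat(A[done U (~alarm & ~req)]) = {m1, m4}
m4 ∈ Sat(A[done U (~alarm & ~req)]) = {m1, m4}, so the formula holds at m4.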